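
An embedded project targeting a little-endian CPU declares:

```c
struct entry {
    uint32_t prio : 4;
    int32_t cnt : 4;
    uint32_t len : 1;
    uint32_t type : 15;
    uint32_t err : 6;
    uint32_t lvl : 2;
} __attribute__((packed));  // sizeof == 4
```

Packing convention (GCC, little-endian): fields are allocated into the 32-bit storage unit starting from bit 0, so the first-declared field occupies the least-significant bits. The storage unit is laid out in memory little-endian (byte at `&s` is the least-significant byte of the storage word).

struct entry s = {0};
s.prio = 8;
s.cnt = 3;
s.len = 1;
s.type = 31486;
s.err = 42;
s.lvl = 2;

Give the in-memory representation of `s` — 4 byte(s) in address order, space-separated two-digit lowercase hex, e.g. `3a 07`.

38 fd f5 aa

[0+:4] prio=8 & 0xf = 0x8; word=0x00000008
[4+:4] cnt=3 & 0xf = 0x3; word=0x00000038
[8+:1] len=1 & 0x1 = 0x1; word=0x00000138
[9+:15] type=31486 & 0x7fff = 0x7afe; word=0x00f5fd38
[24+:6] err=42 & 0x3f = 0x2a; word=0x2af5fd38
[30+:2] lvl=2 & 0x3 = 0x2; word=0xaaf5fd38
word = 0xaaf5fd38 → little-endian bytes:
  [0]=0x38  [1]=0xfd  [2]=0xf5  [3]=0xaa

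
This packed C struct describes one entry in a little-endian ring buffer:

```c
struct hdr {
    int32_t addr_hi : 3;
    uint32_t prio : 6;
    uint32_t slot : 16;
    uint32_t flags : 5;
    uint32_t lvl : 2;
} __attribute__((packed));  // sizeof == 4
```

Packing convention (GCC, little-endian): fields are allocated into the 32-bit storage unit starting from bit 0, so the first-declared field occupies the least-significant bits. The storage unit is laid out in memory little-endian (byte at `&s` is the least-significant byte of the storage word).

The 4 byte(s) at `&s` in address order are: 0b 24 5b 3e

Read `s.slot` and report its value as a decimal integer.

11666

[0]=0x0b [1]=0x24 [2]=0x5b [3]=0x3e (little-endian) → word 0x3e5b240b
addr_hi [0+:3] = (word>>0) & 0x7 = 3
prio [3+:6] = (word>>3) & 0x3f = 1
slot [9+:16] = (word>>9) & 0xffff = 11666  ←
flags [25+:5] = (word>>25) & 0x1f = 31
lvl [30+:2] = (word>>30) & 0x3 = 0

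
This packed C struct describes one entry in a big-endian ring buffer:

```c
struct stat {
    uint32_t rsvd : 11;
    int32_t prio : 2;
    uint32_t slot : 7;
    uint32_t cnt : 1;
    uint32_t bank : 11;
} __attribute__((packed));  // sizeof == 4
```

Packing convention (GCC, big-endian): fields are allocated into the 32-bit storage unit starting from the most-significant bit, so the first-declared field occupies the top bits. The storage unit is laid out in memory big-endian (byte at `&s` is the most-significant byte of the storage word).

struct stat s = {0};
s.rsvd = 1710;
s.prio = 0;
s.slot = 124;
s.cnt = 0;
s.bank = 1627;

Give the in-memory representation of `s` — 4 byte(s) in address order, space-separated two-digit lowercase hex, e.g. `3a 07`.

[21+:11] rsvd=1710 & 0x7ff = 0x6ae; word=0xd5c00000
[19+:2] prio=0 & 0x3 = 0x0; word=0xd5c00000
[12+:7] slot=124 & 0x7f = 0x7c; word=0xd5c7c000
[11+:1] cnt=0 & 0x1 = 0x0; word=0xd5c7c000
[0+:11] bank=1627 & 0x7ff = 0x65b; word=0xd5c7c65b
word = 0xd5c7c65b → big-endian bytes:
  [0]=0xd5  [1]=0xc7  [2]=0xc6  [3]=0x5b

d5 c7 c6 5b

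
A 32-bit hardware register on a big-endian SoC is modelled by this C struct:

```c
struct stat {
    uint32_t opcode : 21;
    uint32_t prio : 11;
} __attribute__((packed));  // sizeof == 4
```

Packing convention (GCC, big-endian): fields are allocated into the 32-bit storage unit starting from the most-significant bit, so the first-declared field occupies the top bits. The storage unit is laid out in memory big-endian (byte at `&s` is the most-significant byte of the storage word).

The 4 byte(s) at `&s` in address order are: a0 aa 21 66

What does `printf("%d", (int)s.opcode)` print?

[0]=0xa0 [1]=0xaa [2]=0x21 [3]=0x66 (big-endian) → word 0xa0aa2166
opcode [11+:21] = (word>>11) & 0x1fffff = 1316164  ←
prio [0+:11] = (word>>0) & 0x7ff = 358

1316164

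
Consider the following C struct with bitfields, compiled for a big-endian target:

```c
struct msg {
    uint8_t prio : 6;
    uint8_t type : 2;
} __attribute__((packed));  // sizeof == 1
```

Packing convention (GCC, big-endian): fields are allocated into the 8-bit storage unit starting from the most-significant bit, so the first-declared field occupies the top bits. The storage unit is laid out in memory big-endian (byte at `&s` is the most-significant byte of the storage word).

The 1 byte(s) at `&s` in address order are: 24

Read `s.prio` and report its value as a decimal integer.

9

[0]=0x24 (big-endian) → word 0x24
prio [2+:6] = (word>>2) & 0x3f = 9  ←
type [0+:2] = (word>>0) & 0x3 = 0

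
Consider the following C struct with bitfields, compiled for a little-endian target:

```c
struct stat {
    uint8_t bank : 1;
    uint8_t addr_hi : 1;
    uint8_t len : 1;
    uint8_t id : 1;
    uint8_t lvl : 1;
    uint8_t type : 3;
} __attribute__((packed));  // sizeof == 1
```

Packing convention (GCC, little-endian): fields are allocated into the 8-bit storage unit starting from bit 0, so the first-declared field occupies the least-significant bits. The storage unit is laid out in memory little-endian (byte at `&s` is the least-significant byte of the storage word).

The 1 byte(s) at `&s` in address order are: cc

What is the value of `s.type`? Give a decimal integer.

[0]=0xcc (little-endian) → word 0xcc
bank [0+:1] = (word>>0) & 0x1 = 0
addr_hi [1+:1] = (word>>1) & 0x1 = 0
len [2+:1] = (word>>2) & 0x1 = 1
id [3+:1] = (word>>3) & 0x1 = 1
lvl [4+:1] = (word>>4) & 0x1 = 0
type [5+:3] = (word>>5) & 0x7 = 6  ←

6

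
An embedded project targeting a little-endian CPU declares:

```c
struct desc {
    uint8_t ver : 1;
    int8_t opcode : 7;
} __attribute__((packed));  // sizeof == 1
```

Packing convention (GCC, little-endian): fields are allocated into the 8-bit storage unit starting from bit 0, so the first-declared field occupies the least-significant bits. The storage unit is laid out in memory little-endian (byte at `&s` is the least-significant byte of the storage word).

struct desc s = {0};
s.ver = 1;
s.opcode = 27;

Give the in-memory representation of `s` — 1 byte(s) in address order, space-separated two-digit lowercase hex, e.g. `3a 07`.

ver:1 = 1 → 0x1 << 0 → word 0x01
opcode:7 = 27 → 0x1b << 1 → word 0x37
word = 0x37 → little-endian bytes:
  [0]=0x37

37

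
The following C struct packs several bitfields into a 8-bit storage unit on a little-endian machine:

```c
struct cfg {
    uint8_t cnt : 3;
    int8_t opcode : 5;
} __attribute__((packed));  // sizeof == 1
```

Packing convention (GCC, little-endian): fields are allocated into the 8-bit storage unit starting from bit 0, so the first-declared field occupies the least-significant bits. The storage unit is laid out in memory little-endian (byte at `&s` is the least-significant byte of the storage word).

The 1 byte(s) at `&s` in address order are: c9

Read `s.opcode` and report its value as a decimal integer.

-7

[0]=0xc9 (little-endian) → word 0xc9
cnt:3 @ bit 0 → (0xc9>>0)&0x7 = 0x1
opcode:5 @ bit 3 → (0xc9>>3)&0x1f = 0x19  ←
opcode signed 5b, MSB=1: 25 - 32 = -7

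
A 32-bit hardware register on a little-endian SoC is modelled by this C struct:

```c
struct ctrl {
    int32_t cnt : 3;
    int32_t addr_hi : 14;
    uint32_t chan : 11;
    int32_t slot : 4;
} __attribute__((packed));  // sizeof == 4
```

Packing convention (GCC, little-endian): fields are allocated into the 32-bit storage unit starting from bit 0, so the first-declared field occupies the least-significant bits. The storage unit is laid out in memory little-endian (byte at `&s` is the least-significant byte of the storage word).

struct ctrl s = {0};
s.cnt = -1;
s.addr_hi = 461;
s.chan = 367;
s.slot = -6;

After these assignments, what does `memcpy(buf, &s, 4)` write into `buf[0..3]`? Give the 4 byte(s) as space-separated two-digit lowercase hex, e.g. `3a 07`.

6f 0e de a2

cnt:3 = -1 → 0x7 << 0 → word 0x00000007
addr_hi:14 = 461 → 0x1cd << 3 → word 0x00000e6f
chan:11 = 367 → 0x16f << 17 → word 0x02de0e6f
slot:4 = -6 → 0xa << 28 → word 0xa2de0e6f
word = 0xa2de0e6f → little-endian bytes:
  [0]=0x6f  [1]=0x0e  [2]=0xde  [3]=0xa2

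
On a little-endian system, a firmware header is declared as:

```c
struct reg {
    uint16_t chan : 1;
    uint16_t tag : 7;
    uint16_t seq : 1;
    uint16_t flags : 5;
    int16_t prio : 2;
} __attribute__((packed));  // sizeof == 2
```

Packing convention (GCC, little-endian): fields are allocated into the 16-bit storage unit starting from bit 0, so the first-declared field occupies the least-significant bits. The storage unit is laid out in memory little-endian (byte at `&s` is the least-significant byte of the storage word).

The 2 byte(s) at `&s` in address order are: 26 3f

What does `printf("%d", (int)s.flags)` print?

[0]=0x26 [1]=0x3f (little-endian) → word 0x3f26
chan [0+:1] = (word>>0) & 0x1 = 0
tag [1+:7] = (word>>1) & 0x7f = 19
seq [8+:1] = (word>>8) & 0x1 = 1
flags [9+:5] = (word>>9) & 0x1f = 31  ←
prio [14+:2] = (word>>14) & 0x3 = 0

31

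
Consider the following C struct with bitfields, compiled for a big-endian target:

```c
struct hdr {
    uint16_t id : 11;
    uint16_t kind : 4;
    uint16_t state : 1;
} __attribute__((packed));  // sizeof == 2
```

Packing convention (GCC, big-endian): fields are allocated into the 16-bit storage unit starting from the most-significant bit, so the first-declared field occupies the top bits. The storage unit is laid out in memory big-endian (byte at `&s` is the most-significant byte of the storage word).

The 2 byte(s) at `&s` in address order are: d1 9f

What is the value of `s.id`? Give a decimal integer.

[0]=0xd1 [1]=0x9f (big-endian) → word 0xd19f
id:11 @ bit 5 → (0xd19f>>5)&0x7ff = 0x68c  ←
kind:4 @ bit 1 → (0xd19f>>1)&0xf = 0xf
state:1 @ bit 0 → (0xd19f>>0)&0x1 = 0x1

1676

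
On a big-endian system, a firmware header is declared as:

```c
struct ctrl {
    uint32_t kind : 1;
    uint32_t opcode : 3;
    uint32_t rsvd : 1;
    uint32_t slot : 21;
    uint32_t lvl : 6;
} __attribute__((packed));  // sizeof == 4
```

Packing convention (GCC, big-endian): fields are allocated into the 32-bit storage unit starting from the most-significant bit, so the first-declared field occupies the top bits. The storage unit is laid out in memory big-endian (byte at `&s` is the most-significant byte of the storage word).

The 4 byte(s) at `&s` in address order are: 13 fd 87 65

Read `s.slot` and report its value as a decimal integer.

1046045

[0]=0x13 [1]=0xfd [2]=0x87 [3]=0x65 (big-endian) → word 0x13fd8765
kind:1 @ bit 31 → (0x13fd8765>>31)&0x1 = 0x0
opcode:3 @ bit 28 → (0x13fd8765>>28)&0x7 = 0x1
rsvd:1 @ bit 27 → (0x13fd8765>>27)&0x1 = 0x0
slot:21 @ bit 6 → (0x13fd8765>>6)&0x1fffff = 0xff61d  ←
lvl:6 @ bit 0 → (0x13fd8765>>0)&0x3f = 0x25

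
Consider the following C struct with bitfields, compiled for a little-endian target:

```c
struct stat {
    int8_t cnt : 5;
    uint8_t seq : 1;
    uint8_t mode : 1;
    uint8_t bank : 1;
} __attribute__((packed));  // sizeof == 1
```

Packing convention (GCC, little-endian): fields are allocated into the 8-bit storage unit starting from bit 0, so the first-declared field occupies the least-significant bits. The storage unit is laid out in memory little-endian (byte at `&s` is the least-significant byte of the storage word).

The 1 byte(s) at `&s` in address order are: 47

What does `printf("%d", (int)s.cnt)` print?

7

[0]=0x47 (little-endian) → word 0x47
cnt:5 @ bit 0 → (0x47>>0)&0x1f = 0x7  ←
seq:1 @ bit 5 → (0x47>>5)&0x1 = 0x0
mode:1 @ bit 6 → (0x47>>6)&0x1 = 0x1
bank:1 @ bit 7 → (0x47>>7)&0x1 = 0x0
cnt signed 5b, MSB=0: value = 7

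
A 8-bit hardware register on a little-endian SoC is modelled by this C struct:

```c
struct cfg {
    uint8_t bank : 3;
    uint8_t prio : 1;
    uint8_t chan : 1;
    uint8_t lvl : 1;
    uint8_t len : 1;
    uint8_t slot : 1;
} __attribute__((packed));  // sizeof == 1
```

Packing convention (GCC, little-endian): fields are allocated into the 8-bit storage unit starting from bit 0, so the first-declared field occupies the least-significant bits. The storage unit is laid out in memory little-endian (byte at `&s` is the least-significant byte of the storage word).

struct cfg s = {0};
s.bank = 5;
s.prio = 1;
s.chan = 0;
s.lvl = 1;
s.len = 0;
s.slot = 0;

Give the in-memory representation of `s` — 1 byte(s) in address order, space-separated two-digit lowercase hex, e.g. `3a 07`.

bank (3b) val=5 bits=0x5 at bit 0: 0x05
prio (1b) val=1 bits=0x1 at bit 3: 0x0d
chan (1b) val=0 bits=0x0 at bit 4: 0x0d
lvl (1b) val=1 bits=0x1 at bit 5: 0x2d
len (1b) val=0 bits=0x0 at bit 6: 0x2d
slot (1b) val=0 bits=0x0 at bit 7: 0x2d
word = 0x2d → little-endian bytes:
  [0]=0x2d

2d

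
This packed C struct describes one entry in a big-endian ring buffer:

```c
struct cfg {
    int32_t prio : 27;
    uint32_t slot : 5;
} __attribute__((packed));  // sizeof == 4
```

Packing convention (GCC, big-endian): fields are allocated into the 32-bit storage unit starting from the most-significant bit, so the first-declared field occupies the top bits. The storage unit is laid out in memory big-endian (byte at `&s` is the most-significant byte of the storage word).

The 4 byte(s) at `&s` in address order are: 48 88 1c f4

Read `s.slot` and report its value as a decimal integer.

[0]=0x48 [1]=0x88 [2]=0x1c [3]=0xf4 (big-endian) → word 0x48881cf4
prio [5+:27] = (word>>5) & 0x7ffffff = 38027495
slot [0+:5] = (word>>0) & 0x1f = 20  ←

20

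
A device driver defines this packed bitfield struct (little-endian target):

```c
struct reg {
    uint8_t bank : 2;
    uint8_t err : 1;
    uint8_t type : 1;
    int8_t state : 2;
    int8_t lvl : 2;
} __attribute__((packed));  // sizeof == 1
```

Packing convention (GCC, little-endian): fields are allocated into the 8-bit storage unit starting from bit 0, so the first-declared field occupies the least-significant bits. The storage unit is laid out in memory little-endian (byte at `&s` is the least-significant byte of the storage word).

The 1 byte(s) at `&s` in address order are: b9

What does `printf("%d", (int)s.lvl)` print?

[0]=0xb9 (little-endian) → word 0xb9
bank:2 @ bit 0 → (0xb9>>0)&0x3 = 0x1
err:1 @ bit 2 → (0xb9>>2)&0x1 = 0x0
type:1 @ bit 3 → (0xb9>>3)&0x1 = 0x1
state:2 @ bit 4 → (0xb9>>4)&0x3 = 0x3
lvl:2 @ bit 6 → (0xb9>>6)&0x3 = 0x2  ←
lvl signed 2b, MSB=1: 2 - 4 = -2

-2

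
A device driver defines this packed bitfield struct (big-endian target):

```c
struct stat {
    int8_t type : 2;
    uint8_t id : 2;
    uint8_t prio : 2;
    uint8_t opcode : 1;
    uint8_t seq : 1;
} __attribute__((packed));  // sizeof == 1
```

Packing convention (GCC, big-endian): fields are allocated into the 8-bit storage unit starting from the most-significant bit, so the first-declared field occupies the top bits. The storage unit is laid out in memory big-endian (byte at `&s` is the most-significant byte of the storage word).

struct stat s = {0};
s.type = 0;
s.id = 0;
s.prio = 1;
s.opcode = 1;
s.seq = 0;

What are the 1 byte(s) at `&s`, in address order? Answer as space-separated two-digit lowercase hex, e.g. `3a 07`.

06

type:2 = 0 → 0x0 << 6 → word 0x00
id:2 = 0 → 0x0 << 4 → word 0x00
prio:2 = 1 → 0x1 << 2 → word 0x04
opcode:1 = 1 → 0x1 << 1 → word 0x06
seq:1 = 0 → 0x0 << 0 → word 0x06
word = 0x06 → big-endian bytes:
  [0]=0x06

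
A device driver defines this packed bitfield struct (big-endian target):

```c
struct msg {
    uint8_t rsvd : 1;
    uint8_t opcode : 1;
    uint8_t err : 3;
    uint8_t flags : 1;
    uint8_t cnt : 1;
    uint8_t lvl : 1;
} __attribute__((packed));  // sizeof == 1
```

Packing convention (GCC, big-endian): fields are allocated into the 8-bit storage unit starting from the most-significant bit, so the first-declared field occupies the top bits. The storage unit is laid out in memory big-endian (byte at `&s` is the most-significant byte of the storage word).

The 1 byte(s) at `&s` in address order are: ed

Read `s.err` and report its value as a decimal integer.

[0]=0xed (big-endian) → word 0xed
rsvd:1 @ bit 7 → (0xed>>7)&0x1 = 0x1
opcode:1 @ bit 6 → (0xed>>6)&0x1 = 0x1
err:3 @ bit 3 → (0xed>>3)&0x7 = 0x5  ←
flags:1 @ bit 2 → (0xed>>2)&0x1 = 0x1
cnt:1 @ bit 1 → (0xed>>1)&0x1 = 0x0
lvl:1 @ bit 0 → (0xed>>0)&0x1 = 0x1

5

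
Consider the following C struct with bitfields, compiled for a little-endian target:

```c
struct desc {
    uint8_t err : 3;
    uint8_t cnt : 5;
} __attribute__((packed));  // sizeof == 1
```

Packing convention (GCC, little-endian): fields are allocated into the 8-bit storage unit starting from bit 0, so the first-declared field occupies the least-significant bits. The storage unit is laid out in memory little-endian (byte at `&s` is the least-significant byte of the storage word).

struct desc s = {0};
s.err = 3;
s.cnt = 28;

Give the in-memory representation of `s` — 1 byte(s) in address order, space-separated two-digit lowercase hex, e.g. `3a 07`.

e3

err (3b) val=3 bits=0x3 at bit 0: 0x03
cnt (5b) val=28 bits=0x1c at bit 3: 0xe3
word = 0xe3 → little-endian bytes:
  [0]=0xe3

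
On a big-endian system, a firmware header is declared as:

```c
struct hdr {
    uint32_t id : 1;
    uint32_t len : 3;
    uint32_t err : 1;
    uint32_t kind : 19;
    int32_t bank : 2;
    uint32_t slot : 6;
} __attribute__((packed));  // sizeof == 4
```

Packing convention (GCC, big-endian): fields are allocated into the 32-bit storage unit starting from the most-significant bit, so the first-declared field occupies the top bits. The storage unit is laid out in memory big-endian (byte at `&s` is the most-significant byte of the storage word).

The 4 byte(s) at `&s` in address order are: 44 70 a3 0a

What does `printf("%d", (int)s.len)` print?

[0]=0x44 [1]=0x70 [2]=0xa3 [3]=0x0a (big-endian) → word 0x4470a30a
id [31+:1] = (word>>31) & 0x1 = 0
len [28+:3] = (word>>28) & 0x7 = 4  ←
err [27+:1] = (word>>27) & 0x1 = 0
kind [8+:19] = (word>>8) & 0x7ffff = 290979
bank [6+:2] = (word>>6) & 0x3 = 0
slot [0+:6] = (word>>0) & 0x3f = 10

4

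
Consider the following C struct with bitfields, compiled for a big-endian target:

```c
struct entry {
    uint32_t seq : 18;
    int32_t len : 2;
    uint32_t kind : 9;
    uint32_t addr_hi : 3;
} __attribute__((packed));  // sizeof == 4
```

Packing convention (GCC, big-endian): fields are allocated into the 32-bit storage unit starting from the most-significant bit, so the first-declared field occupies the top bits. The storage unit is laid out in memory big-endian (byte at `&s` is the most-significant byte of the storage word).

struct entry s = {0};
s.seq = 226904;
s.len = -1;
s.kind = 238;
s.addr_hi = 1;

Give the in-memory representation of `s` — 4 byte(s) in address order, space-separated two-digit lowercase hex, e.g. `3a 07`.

dd 96 37 71

seq:18 = 226904 → 0x37658 << 14 → word 0xdd960000
len:2 = -1 → 0x3 << 12 → word 0xdd963000
kind:9 = 238 → 0xee << 3 → word 0xdd963770
addr_hi:3 = 1 → 0x1 << 0 → word 0xdd963771
word = 0xdd963771 → big-endian bytes:
  [0]=0xdd  [1]=0x96  [2]=0x37  [3]=0x71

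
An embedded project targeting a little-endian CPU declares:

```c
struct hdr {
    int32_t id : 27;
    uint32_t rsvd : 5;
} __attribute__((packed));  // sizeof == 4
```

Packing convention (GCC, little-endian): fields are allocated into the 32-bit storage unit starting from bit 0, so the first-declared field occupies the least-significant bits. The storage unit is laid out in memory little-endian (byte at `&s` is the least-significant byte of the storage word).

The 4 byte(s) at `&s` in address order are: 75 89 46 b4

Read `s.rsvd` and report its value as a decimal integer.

[0]=0x75 [1]=0x89 [2]=0x46 [3]=0xb4 (little-endian) → word 0xb4468975
id [0+:27] = (word>>0) & 0x7ffffff = 71731573
rsvd [27+:5] = (word>>27) & 0x1f = 22  ←

22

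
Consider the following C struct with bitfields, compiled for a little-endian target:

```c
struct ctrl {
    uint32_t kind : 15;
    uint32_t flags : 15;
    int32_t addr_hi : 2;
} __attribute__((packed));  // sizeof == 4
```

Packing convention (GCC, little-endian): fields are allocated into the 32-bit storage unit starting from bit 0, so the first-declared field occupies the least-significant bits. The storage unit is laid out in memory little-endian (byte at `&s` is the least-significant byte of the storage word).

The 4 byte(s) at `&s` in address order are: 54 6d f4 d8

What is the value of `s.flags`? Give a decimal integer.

12776

[0]=0x54 [1]=0x6d [2]=0xf4 [3]=0xd8 (little-endian) → word 0xd8f46d54
kind:15 @ bit 0 → (0xd8f46d54>>0)&0x7fff = 0x6d54
flags:15 @ bit 15 → (0xd8f46d54>>15)&0x7fff = 0x31e8  ←
addr_hi:2 @ bit 30 → (0xd8f46d54>>30)&0x3 = 0x3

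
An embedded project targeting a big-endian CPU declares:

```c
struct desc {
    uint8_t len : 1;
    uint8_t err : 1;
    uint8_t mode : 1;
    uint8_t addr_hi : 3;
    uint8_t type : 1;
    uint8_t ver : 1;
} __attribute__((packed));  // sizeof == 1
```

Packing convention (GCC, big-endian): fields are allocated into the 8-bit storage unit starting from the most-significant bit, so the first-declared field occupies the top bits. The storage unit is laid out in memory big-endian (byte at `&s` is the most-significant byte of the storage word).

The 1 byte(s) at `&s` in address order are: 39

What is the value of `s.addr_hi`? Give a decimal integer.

[0]=0x39 (big-endian) → word 0x39
len [7+:1] = (word>>7) & 0x1 = 0
err [6+:1] = (word>>6) & 0x1 = 0
mode [5+:1] = (word>>5) & 0x1 = 1
addr_hi [2+:3] = (word>>2) & 0x7 = 6  ←
type [1+:1] = (word>>1) & 0x1 = 0
ver [0+:1] = (word>>0) & 0x1 = 1

6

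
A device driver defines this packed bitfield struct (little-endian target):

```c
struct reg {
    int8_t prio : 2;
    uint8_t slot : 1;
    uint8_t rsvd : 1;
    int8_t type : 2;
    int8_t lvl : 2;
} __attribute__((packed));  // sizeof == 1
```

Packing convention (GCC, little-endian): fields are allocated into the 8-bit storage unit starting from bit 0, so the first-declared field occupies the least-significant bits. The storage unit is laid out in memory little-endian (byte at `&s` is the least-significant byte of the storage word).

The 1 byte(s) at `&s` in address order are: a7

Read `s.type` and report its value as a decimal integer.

[0]=0xa7 (little-endian) → word 0xa7
prio:2 @ bit 0 → (0xa7>>0)&0x3 = 0x3
slot:1 @ bit 2 → (0xa7>>2)&0x1 = 0x1
rsvd:1 @ bit 3 → (0xa7>>3)&0x1 = 0x0
type:2 @ bit 4 → (0xa7>>4)&0x3 = 0x2  ←
lvl:2 @ bit 6 → (0xa7>>6)&0x3 = 0x2
type signed 2b, MSB=1: 2 - 4 = -2

-2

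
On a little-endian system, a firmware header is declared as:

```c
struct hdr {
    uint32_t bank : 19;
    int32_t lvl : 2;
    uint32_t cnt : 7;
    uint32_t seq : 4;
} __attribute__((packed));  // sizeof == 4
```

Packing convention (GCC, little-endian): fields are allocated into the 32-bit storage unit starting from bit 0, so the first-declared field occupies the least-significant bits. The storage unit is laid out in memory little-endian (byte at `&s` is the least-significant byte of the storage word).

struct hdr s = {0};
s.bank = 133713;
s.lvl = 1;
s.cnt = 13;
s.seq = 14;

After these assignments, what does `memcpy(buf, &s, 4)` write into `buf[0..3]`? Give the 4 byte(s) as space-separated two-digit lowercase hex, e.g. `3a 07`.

51 0a aa e1

bank (19b) val=133713 bits=0x20a51 at bit 0: 0x00020a51
lvl (2b) val=1 bits=0x1 at bit 19: 0x000a0a51
cnt (7b) val=13 bits=0xd at bit 21: 0x01aa0a51
seq (4b) val=14 bits=0xe at bit 28: 0xe1aa0a51
word = 0xe1aa0a51 → little-endian bytes:
  [0]=0x51  [1]=0x0a  [2]=0xaa  [3]=0xe1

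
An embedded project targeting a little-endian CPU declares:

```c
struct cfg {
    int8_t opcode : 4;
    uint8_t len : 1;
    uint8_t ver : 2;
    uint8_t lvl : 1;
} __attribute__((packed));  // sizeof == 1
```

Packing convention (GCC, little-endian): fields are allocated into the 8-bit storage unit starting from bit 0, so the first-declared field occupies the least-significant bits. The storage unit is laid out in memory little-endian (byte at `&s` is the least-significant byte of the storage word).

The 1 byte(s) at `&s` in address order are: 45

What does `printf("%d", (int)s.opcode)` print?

5

[0]=0x45 (little-endian) → word 0x45
opcode [0+:4] = (word>>0) & 0xf = 5  ←
len [4+:1] = (word>>4) & 0x1 = 0
ver [5+:2] = (word>>5) & 0x3 = 2
lvl [7+:1] = (word>>7) & 0x1 = 0
opcode signed 4b, MSB=0: value = 5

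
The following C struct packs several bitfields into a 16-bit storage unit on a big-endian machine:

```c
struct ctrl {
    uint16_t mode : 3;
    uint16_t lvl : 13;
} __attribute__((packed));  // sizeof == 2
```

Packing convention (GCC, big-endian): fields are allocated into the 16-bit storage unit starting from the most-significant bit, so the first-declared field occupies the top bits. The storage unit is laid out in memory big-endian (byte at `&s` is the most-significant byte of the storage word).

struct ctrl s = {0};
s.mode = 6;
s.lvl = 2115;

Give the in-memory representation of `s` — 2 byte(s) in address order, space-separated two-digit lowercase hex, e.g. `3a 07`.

c8 43

mode (3b) val=6 bits=0x6 at bit 13: 0xc000
lvl (13b) val=2115 bits=0x843 at bit 0: 0xc843
word = 0xc843 → big-endian bytes:
  [0]=0xc8  [1]=0x43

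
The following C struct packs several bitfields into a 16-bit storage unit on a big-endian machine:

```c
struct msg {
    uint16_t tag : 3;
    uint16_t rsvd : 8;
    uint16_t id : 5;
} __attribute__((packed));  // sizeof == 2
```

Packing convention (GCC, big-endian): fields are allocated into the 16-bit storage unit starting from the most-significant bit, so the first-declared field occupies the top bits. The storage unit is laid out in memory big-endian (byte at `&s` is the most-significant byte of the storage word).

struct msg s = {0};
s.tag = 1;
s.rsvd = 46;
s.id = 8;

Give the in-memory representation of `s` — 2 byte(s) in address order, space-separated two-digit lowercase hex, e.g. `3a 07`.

25 c8

[13+:3] tag=1 & 0x7 = 0x1; word=0x2000
[5+:8] rsvd=46 & 0xff = 0x2e; word=0x25c0
[0+:5] id=8 & 0x1f = 0x8; word=0x25c8
word = 0x25c8 → big-endian bytes:
  [0]=0x25  [1]=0xc8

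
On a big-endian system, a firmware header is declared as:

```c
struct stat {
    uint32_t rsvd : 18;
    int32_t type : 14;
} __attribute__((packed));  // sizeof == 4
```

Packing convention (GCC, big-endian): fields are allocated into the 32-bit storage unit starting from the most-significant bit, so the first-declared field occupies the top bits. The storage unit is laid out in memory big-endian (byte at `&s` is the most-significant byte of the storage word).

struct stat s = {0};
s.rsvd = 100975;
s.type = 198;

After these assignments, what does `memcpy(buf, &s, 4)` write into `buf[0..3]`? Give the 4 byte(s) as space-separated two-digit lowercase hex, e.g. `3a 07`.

rsvd:18 = 100975 → 0x18a6f << 14 → word 0x629bc000
type:14 = 198 → 0xc6 << 0 → word 0x629bc0c6
word = 0x629bc0c6 → big-endian bytes:
  [0]=0x62  [1]=0x9b  [2]=0xc0  [3]=0xc6

62 9b c0 c6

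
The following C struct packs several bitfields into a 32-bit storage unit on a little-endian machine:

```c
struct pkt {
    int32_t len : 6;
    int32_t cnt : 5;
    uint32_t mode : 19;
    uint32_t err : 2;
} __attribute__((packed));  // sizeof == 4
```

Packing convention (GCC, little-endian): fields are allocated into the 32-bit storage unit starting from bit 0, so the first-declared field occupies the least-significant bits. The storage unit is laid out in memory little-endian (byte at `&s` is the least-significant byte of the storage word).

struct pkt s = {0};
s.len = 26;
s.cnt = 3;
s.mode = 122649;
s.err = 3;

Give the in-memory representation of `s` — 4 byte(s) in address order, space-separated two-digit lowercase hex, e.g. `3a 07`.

len:6 = 26 → 0x1a << 0 → word 0x0000001a
cnt:5 = 3 → 0x3 << 6 → word 0x000000da
mode:19 = 122649 → 0x1df19 << 11 → word 0x0ef8c8da
err:2 = 3 → 0x3 << 30 → word 0xcef8c8da
word = 0xcef8c8da → little-endian bytes:
  [0]=0xda  [1]=0xc8  [2]=0xf8  [3]=0xce

da c8 f8 ce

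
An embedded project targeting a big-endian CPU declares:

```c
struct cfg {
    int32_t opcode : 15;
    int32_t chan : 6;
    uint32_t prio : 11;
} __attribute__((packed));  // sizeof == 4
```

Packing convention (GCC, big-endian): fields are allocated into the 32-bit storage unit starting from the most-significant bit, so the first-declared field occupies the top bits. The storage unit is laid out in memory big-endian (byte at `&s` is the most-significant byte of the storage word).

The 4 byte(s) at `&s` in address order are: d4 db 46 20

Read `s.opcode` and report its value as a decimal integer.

-5523

[0]=0xd4 [1]=0xdb [2]=0x46 [3]=0x20 (big-endian) → word 0xd4db4620
opcode [17+:15] = (word>>17) & 0x7fff = 27245  ←
chan [11+:6] = (word>>11) & 0x3f = 40
prio [0+:11] = (word>>0) & 0x7ff = 1568
opcode signed 15b, MSB=1: 27245 - 32768 = -5523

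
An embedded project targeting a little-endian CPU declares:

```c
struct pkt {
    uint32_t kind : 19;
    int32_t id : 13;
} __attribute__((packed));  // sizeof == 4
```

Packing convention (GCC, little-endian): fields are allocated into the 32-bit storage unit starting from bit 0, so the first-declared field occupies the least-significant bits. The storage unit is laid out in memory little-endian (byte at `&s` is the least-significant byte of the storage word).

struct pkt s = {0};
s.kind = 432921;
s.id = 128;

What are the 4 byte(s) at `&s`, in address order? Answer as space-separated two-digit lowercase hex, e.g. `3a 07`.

19 9b 06 04

[0+:19] kind=432921 & 0x7ffff = 0x69b19; word=0x00069b19
[19+:13] id=128 & 0x1fff = 0x80; word=0x04069b19
word = 0x04069b19 → little-endian bytes:
  [0]=0x19  [1]=0x9b  [2]=0x06  [3]=0x04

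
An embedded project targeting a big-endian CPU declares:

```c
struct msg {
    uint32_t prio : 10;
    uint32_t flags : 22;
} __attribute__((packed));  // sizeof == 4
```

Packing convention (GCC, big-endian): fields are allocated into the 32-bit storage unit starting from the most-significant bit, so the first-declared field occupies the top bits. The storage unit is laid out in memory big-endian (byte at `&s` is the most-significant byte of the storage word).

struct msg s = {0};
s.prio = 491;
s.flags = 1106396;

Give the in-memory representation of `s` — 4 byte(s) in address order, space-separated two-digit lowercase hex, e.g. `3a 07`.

7a d0 e1 dc

prio (10b) val=491 bits=0x1eb at bit 22: 0x7ac00000
flags (22b) val=1106396 bits=0x10e1dc at bit 0: 0x7ad0e1dc
word = 0x7ad0e1dc → big-endian bytes:
  [0]=0x7a  [1]=0xd0  [2]=0xe1  [3]=0xdc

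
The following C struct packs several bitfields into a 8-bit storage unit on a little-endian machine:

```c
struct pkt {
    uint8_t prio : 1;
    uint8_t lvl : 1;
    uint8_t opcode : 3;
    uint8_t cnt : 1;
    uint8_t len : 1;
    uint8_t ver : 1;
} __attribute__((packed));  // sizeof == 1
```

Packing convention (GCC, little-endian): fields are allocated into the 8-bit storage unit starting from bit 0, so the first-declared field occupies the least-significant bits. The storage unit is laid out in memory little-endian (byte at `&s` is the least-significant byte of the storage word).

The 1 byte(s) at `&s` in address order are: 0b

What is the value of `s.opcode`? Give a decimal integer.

2

[0]=0x0b (little-endian) → word 0x0b
prio:1 @ bit 0 → (0x0b>>0)&0x1 = 0x1
lvl:1 @ bit 1 → (0x0b>>1)&0x1 = 0x1
opcode:3 @ bit 2 → (0x0b>>2)&0x7 = 0x2  ←
cnt:1 @ bit 5 → (0x0b>>5)&0x1 = 0x0
len:1 @ bit 6 → (0x0b>>6)&0x1 = 0x0
ver:1 @ bit 7 → (0x0b>>7)&0x1 = 0x0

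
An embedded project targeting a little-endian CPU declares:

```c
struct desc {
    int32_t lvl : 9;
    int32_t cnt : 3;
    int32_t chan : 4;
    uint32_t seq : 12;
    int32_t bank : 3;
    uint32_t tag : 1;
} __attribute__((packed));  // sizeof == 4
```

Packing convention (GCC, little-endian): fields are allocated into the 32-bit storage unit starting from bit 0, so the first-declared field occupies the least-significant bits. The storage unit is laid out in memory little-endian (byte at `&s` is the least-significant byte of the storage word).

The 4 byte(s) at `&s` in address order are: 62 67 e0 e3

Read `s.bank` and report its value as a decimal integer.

-2

[0]=0x62 [1]=0x67 [2]=0xe0 [3]=0xe3 (little-endian) → word 0xe3e06762
lvl:9 @ bit 0 → (0xe3e06762>>0)&0x1ff = 0x162
cnt:3 @ bit 9 → (0xe3e06762>>9)&0x7 = 0x3
chan:4 @ bit 12 → (0xe3e06762>>12)&0xf = 0x6
seq:12 @ bit 16 → (0xe3e06762>>16)&0xfff = 0x3e0
bank:3 @ bit 28 → (0xe3e06762>>28)&0x7 = 0x6  ←
tag:1 @ bit 31 → (0xe3e06762>>31)&0x1 = 0x1
bank signed 3b, MSB=1: 6 - 8 = -2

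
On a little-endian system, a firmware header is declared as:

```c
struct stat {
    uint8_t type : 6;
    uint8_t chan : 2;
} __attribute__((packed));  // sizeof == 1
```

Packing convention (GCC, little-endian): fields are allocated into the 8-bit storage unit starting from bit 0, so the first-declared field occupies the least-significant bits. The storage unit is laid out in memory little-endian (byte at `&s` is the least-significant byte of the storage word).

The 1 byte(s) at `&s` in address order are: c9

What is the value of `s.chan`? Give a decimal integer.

3

[0]=0xc9 (little-endian) → word 0xc9
type:6 @ bit 0 → (0xc9>>0)&0x3f = 0x9
chan:2 @ bit 6 → (0xc9>>6)&0x3 = 0x3  ←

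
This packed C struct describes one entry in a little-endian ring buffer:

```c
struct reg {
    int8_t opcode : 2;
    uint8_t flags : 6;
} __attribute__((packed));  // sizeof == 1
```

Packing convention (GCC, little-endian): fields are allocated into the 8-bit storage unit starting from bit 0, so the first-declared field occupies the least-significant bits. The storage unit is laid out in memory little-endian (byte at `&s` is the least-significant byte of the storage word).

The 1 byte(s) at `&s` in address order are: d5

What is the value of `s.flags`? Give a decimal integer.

[0]=0xd5 (little-endian) → word 0xd5
opcode:2 @ bit 0 → (0xd5>>0)&0x3 = 0x1
flags:6 @ bit 2 → (0xd5>>2)&0x3f = 0x35  ←

53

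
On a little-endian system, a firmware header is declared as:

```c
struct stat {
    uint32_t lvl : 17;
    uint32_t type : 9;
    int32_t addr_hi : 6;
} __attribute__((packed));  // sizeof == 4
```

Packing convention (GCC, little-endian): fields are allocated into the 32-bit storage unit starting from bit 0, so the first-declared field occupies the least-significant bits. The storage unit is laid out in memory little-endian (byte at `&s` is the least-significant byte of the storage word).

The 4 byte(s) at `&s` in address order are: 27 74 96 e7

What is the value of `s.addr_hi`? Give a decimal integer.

-7

[0]=0x27 [1]=0x74 [2]=0x96 [3]=0xe7 (little-endian) → word 0xe7967427
lvl:17 @ bit 0 → (0xe7967427>>0)&0x1ffff = 0x7427
type:9 @ bit 17 → (0xe7967427>>17)&0x1ff = 0x1cb
addr_hi:6 @ bit 26 → (0xe7967427>>26)&0x3f = 0x39  ←
addr_hi signed 6b, MSB=1: 57 - 64 = -7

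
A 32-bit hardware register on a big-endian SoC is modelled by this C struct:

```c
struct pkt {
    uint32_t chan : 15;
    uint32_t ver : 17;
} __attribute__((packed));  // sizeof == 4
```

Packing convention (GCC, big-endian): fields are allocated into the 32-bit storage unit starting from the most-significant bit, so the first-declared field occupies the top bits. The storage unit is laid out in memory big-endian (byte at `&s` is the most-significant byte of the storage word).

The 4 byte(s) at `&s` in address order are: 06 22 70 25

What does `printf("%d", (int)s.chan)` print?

785

[0]=0x06 [1]=0x22 [2]=0x70 [3]=0x25 (big-endian) → word 0x06227025
chan:15 @ bit 17 → (0x06227025>>17)&0x7fff = 0x311  ←
ver:17 @ bit 0 → (0x06227025>>0)&0x1ffff = 0x7025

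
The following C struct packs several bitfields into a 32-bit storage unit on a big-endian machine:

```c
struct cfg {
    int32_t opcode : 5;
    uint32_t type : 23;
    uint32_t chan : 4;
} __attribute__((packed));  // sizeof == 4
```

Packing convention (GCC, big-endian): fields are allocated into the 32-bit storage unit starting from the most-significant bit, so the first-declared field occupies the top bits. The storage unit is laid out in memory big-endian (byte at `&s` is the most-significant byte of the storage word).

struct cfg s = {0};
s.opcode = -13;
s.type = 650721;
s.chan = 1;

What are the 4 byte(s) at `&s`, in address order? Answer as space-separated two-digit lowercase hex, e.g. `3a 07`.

opcode (5b) val=-13 bits=0x13 at bit 27: 0x98000000
type (23b) val=650721 bits=0x9ede1 at bit 4: 0x989ede10
chan (4b) val=1 bits=0x1 at bit 0: 0x989ede11
word = 0x989ede11 → big-endian bytes:
  [0]=0x98  [1]=0x9e  [2]=0xde  [3]=0x11

98 9e de 11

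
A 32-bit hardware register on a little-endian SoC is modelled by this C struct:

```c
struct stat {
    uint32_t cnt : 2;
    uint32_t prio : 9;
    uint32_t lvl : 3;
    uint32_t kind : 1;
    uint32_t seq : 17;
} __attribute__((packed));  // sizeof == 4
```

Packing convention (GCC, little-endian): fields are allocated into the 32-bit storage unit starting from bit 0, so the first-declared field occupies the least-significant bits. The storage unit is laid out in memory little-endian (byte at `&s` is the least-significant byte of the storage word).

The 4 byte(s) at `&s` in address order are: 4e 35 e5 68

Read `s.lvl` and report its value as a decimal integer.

[0]=0x4e [1]=0x35 [2]=0xe5 [3]=0x68 (little-endian) → word 0x68e5354e
cnt [0+:2] = (word>>0) & 0x3 = 2
prio [2+:9] = (word>>2) & 0x1ff = 339
lvl [11+:3] = (word>>11) & 0x7 = 6  ←
kind [14+:1] = (word>>14) & 0x1 = 0
seq [15+:17] = (word>>15) & 0x1ffff = 53706

6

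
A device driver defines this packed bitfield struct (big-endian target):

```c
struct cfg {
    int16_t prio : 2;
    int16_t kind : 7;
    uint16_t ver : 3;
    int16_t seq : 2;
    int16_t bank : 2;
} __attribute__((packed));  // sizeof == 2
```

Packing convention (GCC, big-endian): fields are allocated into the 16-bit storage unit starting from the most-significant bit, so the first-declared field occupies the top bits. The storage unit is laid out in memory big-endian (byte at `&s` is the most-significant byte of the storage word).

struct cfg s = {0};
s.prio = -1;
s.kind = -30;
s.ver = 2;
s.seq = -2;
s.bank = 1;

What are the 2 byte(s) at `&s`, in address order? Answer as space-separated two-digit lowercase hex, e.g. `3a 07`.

f1 29

[14+:2] prio=-1 & 0x3 = 0x3; word=0xc000
[7+:7] kind=-30 & 0x7f = 0x62; word=0xf100
[4+:3] ver=2 & 0x7 = 0x2; word=0xf120
[2+:2] seq=-2 & 0x3 = 0x2; word=0xf128
[0+:2] bank=1 & 0x3 = 0x1; word=0xf129
word = 0xf129 → big-endian bytes:
  [0]=0xf1  [1]=0x29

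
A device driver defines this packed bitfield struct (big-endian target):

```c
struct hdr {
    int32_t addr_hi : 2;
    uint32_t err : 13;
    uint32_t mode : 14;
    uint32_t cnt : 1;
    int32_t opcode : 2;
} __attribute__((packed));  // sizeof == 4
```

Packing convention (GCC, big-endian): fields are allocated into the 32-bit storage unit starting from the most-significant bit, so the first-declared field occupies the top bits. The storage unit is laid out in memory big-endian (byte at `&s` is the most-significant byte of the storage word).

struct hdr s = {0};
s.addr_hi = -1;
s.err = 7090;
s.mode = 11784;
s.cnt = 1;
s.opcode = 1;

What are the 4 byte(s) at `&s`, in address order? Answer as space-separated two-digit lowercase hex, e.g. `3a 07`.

addr_hi:2 = -1 → 0x3 << 30 → word 0xc0000000
err:13 = 7090 → 0x1bb2 << 17 → word 0xf7640000
mode:14 = 11784 → 0x2e08 << 3 → word 0xf7657040
cnt:1 = 1 → 0x1 << 2 → word 0xf7657044
opcode:2 = 1 → 0x1 << 0 → word 0xf7657045
word = 0xf7657045 → big-endian bytes:
  [0]=0xf7  [1]=0x65  [2]=0x70  [3]=0x45

f7 65 70 45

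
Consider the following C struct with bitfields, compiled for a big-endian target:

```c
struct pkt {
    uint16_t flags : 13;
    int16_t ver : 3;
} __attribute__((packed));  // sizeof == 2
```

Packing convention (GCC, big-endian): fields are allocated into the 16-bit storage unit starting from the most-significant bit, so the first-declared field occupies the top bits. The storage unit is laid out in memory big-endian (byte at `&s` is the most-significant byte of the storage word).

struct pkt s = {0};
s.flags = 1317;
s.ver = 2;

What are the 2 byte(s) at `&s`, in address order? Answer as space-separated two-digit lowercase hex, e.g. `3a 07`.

29 2a

[3+:13] flags=1317 & 0x1fff = 0x525; word=0x2928
[0+:3] ver=2 & 0x7 = 0x2; word=0x292a
word = 0x292a → big-endian bytes:
  [0]=0x29  [1]=0x2a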